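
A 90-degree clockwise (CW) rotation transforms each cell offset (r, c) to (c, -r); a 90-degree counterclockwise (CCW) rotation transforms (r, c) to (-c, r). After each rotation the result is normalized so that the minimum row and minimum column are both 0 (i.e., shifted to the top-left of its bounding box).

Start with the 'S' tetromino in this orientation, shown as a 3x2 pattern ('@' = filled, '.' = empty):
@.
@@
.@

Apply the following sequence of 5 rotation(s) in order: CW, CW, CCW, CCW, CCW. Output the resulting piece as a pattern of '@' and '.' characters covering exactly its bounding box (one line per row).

Answer: .@@
@@.

Derivation:
Start:
@.
@@
.@
After rotation 1 (CW):
.@@
@@.
After rotation 2 (CW):
@.
@@
.@
After rotation 3 (CCW):
.@@
@@.
After rotation 4 (CCW):
@.
@@
.@
After rotation 5 (CCW):
.@@
@@.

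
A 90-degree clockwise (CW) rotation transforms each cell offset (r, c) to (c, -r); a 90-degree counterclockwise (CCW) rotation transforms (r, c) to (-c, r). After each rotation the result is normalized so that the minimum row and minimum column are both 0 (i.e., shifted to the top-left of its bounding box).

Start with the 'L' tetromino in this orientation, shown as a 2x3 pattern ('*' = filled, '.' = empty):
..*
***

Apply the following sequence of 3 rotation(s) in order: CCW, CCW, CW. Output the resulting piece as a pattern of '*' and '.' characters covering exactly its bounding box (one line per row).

Start:
..*
***
After rotation 1 (CCW):
**
.*
.*
After rotation 2 (CCW):
***
*..
After rotation 3 (CW):
**
.*
.*

Answer: **
.*
.*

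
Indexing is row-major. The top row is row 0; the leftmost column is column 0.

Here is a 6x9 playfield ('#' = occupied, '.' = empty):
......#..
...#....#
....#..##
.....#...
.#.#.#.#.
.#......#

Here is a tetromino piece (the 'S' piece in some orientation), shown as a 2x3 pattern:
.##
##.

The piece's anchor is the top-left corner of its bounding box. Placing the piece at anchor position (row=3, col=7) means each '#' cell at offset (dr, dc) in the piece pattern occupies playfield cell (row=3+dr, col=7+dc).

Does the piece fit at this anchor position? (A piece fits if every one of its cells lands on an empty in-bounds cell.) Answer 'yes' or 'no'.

Check each piece cell at anchor (3, 7):
  offset (0,1) -> (3,8): empty -> OK
  offset (0,2) -> (3,9): out of bounds -> FAIL
  offset (1,0) -> (4,7): occupied ('#') -> FAIL
  offset (1,1) -> (4,8): empty -> OK
All cells valid: no

Answer: no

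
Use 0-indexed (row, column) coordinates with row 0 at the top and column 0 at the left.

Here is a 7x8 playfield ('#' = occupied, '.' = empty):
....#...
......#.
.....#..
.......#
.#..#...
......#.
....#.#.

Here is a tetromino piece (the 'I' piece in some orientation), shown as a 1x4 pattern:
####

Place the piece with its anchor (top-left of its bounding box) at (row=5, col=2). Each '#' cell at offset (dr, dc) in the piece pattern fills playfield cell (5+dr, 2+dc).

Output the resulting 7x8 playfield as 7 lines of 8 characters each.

Answer: ....#...
......#.
.....#..
.......#
.#..#...
..#####.
....#.#.

Derivation:
Fill (5+0,2+0) = (5,2)
Fill (5+0,2+1) = (5,3)
Fill (5+0,2+2) = (5,4)
Fill (5+0,2+3) = (5,5)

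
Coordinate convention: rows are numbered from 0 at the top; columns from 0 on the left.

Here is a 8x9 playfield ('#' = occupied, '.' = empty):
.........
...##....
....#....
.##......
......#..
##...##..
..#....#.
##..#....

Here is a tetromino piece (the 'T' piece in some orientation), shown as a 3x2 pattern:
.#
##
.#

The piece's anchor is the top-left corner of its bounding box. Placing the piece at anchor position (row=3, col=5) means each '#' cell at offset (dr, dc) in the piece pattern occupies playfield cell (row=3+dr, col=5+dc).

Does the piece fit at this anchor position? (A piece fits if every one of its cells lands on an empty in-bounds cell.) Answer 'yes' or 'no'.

Answer: no

Derivation:
Check each piece cell at anchor (3, 5):
  offset (0,1) -> (3,6): empty -> OK
  offset (1,0) -> (4,5): empty -> OK
  offset (1,1) -> (4,6): occupied ('#') -> FAIL
  offset (2,1) -> (5,6): occupied ('#') -> FAIL
All cells valid: no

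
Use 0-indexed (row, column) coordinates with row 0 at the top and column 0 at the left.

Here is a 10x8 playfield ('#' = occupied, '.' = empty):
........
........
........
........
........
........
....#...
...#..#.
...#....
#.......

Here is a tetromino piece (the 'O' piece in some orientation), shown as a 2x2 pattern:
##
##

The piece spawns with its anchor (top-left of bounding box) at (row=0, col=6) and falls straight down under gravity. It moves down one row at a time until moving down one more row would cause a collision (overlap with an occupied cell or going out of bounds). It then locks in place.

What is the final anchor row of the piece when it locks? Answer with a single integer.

Answer: 5

Derivation:
Spawn at (row=0, col=6). Try each row:
  row 0: fits
  row 1: fits
  row 2: fits
  row 3: fits
  row 4: fits
  row 5: fits
  row 6: blocked -> lock at row 5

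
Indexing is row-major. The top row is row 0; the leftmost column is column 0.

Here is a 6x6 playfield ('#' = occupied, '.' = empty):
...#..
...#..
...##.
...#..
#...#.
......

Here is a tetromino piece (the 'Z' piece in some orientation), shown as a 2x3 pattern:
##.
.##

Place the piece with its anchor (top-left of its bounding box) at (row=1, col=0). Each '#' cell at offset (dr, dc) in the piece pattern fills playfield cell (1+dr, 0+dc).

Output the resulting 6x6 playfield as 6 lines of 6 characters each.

Fill (1+0,0+0) = (1,0)
Fill (1+0,0+1) = (1,1)
Fill (1+1,0+1) = (2,1)
Fill (1+1,0+2) = (2,2)

Answer: ...#..
##.#..
.####.
...#..
#...#.
......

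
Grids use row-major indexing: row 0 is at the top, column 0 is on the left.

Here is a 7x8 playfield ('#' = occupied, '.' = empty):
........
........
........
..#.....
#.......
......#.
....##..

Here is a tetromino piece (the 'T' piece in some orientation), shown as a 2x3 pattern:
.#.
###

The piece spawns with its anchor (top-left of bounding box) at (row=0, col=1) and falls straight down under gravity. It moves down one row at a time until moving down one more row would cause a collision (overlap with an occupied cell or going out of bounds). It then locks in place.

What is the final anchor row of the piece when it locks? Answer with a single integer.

Spawn at (row=0, col=1). Try each row:
  row 0: fits
  row 1: fits
  row 2: blocked -> lock at row 1

Answer: 1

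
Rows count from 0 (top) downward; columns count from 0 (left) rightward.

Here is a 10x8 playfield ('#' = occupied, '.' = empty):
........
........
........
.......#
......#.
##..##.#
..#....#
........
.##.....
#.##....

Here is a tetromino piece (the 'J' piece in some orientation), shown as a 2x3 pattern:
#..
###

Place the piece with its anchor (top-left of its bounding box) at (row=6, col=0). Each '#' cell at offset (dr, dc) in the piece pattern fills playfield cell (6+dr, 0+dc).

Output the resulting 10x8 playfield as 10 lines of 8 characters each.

Fill (6+0,0+0) = (6,0)
Fill (6+1,0+0) = (7,0)
Fill (6+1,0+1) = (7,1)
Fill (6+1,0+2) = (7,2)

Answer: ........
........
........
.......#
......#.
##..##.#
#.#....#
###.....
.##.....
#.##....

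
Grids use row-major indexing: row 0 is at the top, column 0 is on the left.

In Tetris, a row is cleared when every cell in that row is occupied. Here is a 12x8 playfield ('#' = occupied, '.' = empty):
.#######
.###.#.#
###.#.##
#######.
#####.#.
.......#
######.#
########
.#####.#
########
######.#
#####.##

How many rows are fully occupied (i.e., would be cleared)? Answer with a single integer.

Check each row:
  row 0: 1 empty cell -> not full
  row 1: 3 empty cells -> not full
  row 2: 2 empty cells -> not full
  row 3: 1 empty cell -> not full
  row 4: 2 empty cells -> not full
  row 5: 7 empty cells -> not full
  row 6: 1 empty cell -> not full
  row 7: 0 empty cells -> FULL (clear)
  row 8: 2 empty cells -> not full
  row 9: 0 empty cells -> FULL (clear)
  row 10: 1 empty cell -> not full
  row 11: 1 empty cell -> not full
Total rows cleared: 2

Answer: 2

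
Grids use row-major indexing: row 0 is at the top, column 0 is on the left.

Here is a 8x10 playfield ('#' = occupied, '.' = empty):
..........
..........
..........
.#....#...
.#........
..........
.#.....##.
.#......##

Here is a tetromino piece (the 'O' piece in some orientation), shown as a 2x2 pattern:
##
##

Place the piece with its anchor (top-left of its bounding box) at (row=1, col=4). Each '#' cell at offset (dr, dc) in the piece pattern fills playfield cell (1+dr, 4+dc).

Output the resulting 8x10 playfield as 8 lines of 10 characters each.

Answer: ..........
....##....
....##....
.#....#...
.#........
..........
.#.....##.
.#......##

Derivation:
Fill (1+0,4+0) = (1,4)
Fill (1+0,4+1) = (1,5)
Fill (1+1,4+0) = (2,4)
Fill (1+1,4+1) = (2,5)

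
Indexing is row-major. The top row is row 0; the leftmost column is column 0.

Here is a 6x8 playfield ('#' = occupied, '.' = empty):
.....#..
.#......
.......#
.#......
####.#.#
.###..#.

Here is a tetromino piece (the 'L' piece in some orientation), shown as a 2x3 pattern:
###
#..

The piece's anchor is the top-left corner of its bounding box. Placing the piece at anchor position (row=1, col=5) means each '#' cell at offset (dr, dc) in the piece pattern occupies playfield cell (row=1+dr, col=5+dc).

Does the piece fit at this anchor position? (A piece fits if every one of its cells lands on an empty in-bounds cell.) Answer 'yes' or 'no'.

Check each piece cell at anchor (1, 5):
  offset (0,0) -> (1,5): empty -> OK
  offset (0,1) -> (1,6): empty -> OK
  offset (0,2) -> (1,7): empty -> OK
  offset (1,0) -> (2,5): empty -> OK
All cells valid: yes

Answer: yes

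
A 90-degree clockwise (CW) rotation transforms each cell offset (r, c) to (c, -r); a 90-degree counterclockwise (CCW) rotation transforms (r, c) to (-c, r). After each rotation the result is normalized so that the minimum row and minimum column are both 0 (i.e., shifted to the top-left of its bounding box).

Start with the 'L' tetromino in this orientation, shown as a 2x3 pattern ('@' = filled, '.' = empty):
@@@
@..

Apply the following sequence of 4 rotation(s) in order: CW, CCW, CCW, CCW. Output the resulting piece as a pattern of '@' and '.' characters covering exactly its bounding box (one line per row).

Answer: ..@
@@@

Derivation:
Start:
@@@
@..
After rotation 1 (CW):
@@
.@
.@
After rotation 2 (CCW):
@@@
@..
After rotation 3 (CCW):
@.
@.
@@
After rotation 4 (CCW):
..@
@@@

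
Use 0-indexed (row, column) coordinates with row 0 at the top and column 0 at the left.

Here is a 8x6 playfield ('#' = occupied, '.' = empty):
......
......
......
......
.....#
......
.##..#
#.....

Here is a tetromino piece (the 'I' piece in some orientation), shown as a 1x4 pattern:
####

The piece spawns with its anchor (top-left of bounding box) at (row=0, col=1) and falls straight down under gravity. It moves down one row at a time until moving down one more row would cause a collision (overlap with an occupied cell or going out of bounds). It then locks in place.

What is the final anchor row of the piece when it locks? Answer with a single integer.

Spawn at (row=0, col=1). Try each row:
  row 0: fits
  row 1: fits
  row 2: fits
  row 3: fits
  row 4: fits
  row 5: fits
  row 6: blocked -> lock at row 5

Answer: 5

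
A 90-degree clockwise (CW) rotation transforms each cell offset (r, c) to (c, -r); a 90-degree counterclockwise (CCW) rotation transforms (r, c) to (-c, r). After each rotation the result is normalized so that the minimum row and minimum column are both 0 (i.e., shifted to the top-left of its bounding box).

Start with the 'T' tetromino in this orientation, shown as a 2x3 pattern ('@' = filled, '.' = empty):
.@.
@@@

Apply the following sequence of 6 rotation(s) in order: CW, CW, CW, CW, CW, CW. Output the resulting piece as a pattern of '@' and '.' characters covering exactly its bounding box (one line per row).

Answer: @@@
.@.

Derivation:
Start:
.@.
@@@
After rotation 1 (CW):
@.
@@
@.
After rotation 2 (CW):
@@@
.@.
After rotation 3 (CW):
.@
@@
.@
After rotation 4 (CW):
.@.
@@@
After rotation 5 (CW):
@.
@@
@.
After rotation 6 (CW):
@@@
.@.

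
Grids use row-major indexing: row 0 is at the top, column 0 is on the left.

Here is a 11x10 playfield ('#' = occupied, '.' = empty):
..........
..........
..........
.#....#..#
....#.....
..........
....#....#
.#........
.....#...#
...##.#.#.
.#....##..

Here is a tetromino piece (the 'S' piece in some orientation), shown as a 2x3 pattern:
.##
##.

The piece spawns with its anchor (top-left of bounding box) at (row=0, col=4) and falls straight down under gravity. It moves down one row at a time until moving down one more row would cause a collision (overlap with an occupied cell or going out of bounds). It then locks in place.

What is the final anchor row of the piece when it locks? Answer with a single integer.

Answer: 2

Derivation:
Spawn at (row=0, col=4). Try each row:
  row 0: fits
  row 1: fits
  row 2: fits
  row 3: blocked -> lock at row 2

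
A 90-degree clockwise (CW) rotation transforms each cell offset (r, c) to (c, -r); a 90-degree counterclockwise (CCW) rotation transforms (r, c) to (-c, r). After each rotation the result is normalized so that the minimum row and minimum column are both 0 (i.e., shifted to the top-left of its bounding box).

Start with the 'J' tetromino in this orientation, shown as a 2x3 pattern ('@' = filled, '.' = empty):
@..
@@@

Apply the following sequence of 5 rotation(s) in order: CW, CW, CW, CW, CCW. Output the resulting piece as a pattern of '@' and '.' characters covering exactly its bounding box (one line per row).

Answer: .@
.@
@@

Derivation:
Start:
@..
@@@
After rotation 1 (CW):
@@
@.
@.
After rotation 2 (CW):
@@@
..@
After rotation 3 (CW):
.@
.@
@@
After rotation 4 (CW):
@..
@@@
After rotation 5 (CCW):
.@
.@
@@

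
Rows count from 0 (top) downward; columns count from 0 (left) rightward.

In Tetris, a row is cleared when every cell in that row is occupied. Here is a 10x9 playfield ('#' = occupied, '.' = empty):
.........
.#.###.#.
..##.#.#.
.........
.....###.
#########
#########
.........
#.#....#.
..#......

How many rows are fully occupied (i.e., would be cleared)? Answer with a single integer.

Check each row:
  row 0: 9 empty cells -> not full
  row 1: 4 empty cells -> not full
  row 2: 5 empty cells -> not full
  row 3: 9 empty cells -> not full
  row 4: 6 empty cells -> not full
  row 5: 0 empty cells -> FULL (clear)
  row 6: 0 empty cells -> FULL (clear)
  row 7: 9 empty cells -> not full
  row 8: 6 empty cells -> not full
  row 9: 8 empty cells -> not full
Total rows cleared: 2

Answer: 2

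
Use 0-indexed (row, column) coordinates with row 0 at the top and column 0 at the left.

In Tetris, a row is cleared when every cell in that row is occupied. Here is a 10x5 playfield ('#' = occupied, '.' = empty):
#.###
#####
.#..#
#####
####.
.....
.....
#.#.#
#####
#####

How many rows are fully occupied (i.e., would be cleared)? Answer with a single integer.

Check each row:
  row 0: 1 empty cell -> not full
  row 1: 0 empty cells -> FULL (clear)
  row 2: 3 empty cells -> not full
  row 3: 0 empty cells -> FULL (clear)
  row 4: 1 empty cell -> not full
  row 5: 5 empty cells -> not full
  row 6: 5 empty cells -> not full
  row 7: 2 empty cells -> not full
  row 8: 0 empty cells -> FULL (clear)
  row 9: 0 empty cells -> FULL (clear)
Total rows cleared: 4

Answer: 4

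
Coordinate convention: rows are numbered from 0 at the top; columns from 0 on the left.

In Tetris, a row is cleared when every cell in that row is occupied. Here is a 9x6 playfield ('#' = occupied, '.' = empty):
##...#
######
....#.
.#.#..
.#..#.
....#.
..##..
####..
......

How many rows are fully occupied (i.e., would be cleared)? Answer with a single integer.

Answer: 1

Derivation:
Check each row:
  row 0: 3 empty cells -> not full
  row 1: 0 empty cells -> FULL (clear)
  row 2: 5 empty cells -> not full
  row 3: 4 empty cells -> not full
  row 4: 4 empty cells -> not full
  row 5: 5 empty cells -> not full
  row 6: 4 empty cells -> not full
  row 7: 2 empty cells -> not full
  row 8: 6 empty cells -> not full
Total rows cleared: 1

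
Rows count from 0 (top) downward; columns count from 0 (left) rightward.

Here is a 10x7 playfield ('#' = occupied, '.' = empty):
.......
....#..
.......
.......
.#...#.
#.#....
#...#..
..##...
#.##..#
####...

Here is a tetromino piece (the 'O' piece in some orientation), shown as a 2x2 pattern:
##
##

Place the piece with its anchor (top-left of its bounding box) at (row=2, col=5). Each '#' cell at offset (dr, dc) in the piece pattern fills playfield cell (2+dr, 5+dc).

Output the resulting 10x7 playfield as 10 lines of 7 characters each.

Answer: .......
....#..
.....##
.....##
.#...#.
#.#....
#...#..
..##...
#.##..#
####...

Derivation:
Fill (2+0,5+0) = (2,5)
Fill (2+0,5+1) = (2,6)
Fill (2+1,5+0) = (3,5)
Fill (2+1,5+1) = (3,6)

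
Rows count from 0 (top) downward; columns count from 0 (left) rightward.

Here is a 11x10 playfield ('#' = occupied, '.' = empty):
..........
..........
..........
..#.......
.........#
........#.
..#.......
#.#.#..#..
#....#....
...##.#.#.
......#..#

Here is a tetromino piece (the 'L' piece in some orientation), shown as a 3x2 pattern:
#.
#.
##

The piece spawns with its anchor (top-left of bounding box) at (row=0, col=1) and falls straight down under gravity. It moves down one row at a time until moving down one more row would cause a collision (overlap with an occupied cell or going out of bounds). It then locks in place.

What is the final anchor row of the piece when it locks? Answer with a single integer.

Spawn at (row=0, col=1). Try each row:
  row 0: fits
  row 1: blocked -> lock at row 0

Answer: 0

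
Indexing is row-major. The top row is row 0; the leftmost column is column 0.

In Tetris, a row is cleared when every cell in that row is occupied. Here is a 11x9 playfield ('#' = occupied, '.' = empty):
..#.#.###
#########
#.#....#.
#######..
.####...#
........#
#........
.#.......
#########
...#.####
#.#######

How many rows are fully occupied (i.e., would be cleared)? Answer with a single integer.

Check each row:
  row 0: 4 empty cells -> not full
  row 1: 0 empty cells -> FULL (clear)
  row 2: 6 empty cells -> not full
  row 3: 2 empty cells -> not full
  row 4: 4 empty cells -> not full
  row 5: 8 empty cells -> not full
  row 6: 8 empty cells -> not full
  row 7: 8 empty cells -> not full
  row 8: 0 empty cells -> FULL (clear)
  row 9: 4 empty cells -> not full
  row 10: 1 empty cell -> not full
Total rows cleared: 2

Answer: 2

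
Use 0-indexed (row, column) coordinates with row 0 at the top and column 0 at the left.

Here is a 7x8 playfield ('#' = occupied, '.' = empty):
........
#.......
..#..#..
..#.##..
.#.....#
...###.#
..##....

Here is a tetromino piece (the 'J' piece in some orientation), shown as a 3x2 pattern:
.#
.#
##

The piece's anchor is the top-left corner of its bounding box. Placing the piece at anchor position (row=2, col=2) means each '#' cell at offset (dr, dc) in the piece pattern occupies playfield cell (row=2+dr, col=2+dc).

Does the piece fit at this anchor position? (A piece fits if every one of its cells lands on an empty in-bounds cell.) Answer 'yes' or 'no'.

Check each piece cell at anchor (2, 2):
  offset (0,1) -> (2,3): empty -> OK
  offset (1,1) -> (3,3): empty -> OK
  offset (2,0) -> (4,2): empty -> OK
  offset (2,1) -> (4,3): empty -> OK
All cells valid: yes

Answer: yes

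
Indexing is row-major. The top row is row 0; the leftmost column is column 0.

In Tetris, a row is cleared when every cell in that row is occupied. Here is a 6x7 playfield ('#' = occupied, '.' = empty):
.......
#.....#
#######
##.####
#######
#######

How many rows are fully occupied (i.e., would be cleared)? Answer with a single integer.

Answer: 3

Derivation:
Check each row:
  row 0: 7 empty cells -> not full
  row 1: 5 empty cells -> not full
  row 2: 0 empty cells -> FULL (clear)
  row 3: 1 empty cell -> not full
  row 4: 0 empty cells -> FULL (clear)
  row 5: 0 empty cells -> FULL (clear)
Total rows cleared: 3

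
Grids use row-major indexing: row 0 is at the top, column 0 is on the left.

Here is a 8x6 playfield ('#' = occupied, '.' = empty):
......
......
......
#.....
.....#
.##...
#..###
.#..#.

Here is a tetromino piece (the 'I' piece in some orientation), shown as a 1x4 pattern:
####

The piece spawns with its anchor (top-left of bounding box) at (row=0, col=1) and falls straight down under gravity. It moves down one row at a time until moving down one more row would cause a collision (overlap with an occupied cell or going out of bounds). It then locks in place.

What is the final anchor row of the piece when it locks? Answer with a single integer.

Answer: 4

Derivation:
Spawn at (row=0, col=1). Try each row:
  row 0: fits
  row 1: fits
  row 2: fits
  row 3: fits
  row 4: fits
  row 5: blocked -> lock at row 4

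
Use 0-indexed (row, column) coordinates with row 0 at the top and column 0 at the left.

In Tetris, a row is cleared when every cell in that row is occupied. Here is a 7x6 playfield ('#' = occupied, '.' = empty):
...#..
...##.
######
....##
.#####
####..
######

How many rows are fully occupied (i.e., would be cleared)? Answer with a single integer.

Check each row:
  row 0: 5 empty cells -> not full
  row 1: 4 empty cells -> not full
  row 2: 0 empty cells -> FULL (clear)
  row 3: 4 empty cells -> not full
  row 4: 1 empty cell -> not full
  row 5: 2 empty cells -> not full
  row 6: 0 empty cells -> FULL (clear)
Total rows cleared: 2

Answer: 2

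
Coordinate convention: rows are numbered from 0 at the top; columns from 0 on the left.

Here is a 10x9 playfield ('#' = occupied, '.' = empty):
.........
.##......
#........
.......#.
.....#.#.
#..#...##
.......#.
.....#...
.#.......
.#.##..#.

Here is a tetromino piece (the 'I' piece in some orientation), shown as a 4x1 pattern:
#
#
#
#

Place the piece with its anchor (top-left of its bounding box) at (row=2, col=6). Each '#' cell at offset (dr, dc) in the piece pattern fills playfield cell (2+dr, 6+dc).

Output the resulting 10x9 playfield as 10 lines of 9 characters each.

Fill (2+0,6+0) = (2,6)
Fill (2+1,6+0) = (3,6)
Fill (2+2,6+0) = (4,6)
Fill (2+3,6+0) = (5,6)

Answer: .........
.##......
#.....#..
......##.
.....###.
#..#..###
.......#.
.....#...
.#.......
.#.##..#.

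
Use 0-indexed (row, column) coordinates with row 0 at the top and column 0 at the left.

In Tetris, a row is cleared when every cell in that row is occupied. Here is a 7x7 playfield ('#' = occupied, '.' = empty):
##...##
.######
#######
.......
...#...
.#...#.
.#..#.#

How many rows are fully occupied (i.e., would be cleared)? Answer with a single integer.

Check each row:
  row 0: 3 empty cells -> not full
  row 1: 1 empty cell -> not full
  row 2: 0 empty cells -> FULL (clear)
  row 3: 7 empty cells -> not full
  row 4: 6 empty cells -> not full
  row 5: 5 empty cells -> not full
  row 6: 4 empty cells -> not full
Total rows cleared: 1

Answer: 1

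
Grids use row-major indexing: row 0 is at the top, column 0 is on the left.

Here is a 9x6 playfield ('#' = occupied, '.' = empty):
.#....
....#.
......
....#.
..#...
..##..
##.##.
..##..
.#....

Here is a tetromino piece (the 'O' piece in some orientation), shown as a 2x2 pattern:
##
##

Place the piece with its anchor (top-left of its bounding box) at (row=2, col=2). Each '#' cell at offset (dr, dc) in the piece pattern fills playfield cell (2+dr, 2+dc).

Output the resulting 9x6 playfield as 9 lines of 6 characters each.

Answer: .#....
....#.
..##..
..###.
..#...
..##..
##.##.
..##..
.#....

Derivation:
Fill (2+0,2+0) = (2,2)
Fill (2+0,2+1) = (2,3)
Fill (2+1,2+0) = (3,2)
Fill (2+1,2+1) = (3,3)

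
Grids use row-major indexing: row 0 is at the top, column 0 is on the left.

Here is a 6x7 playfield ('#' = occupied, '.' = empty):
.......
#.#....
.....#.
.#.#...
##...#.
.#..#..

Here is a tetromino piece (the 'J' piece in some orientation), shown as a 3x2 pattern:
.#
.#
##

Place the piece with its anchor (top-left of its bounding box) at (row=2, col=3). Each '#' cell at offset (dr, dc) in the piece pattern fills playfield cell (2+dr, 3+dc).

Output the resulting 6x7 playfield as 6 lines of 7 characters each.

Fill (2+0,3+1) = (2,4)
Fill (2+1,3+1) = (3,4)
Fill (2+2,3+0) = (4,3)
Fill (2+2,3+1) = (4,4)

Answer: .......
#.#....
....##.
.#.##..
##.###.
.#..#..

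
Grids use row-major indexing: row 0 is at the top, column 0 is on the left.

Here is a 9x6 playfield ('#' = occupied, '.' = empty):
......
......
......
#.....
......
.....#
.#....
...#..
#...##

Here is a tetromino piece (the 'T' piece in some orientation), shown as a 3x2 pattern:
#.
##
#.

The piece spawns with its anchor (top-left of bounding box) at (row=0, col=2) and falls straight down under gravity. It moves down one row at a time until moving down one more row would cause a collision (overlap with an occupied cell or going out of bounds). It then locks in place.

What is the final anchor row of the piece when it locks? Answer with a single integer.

Answer: 5

Derivation:
Spawn at (row=0, col=2). Try each row:
  row 0: fits
  row 1: fits
  row 2: fits
  row 3: fits
  row 4: fits
  row 5: fits
  row 6: blocked -> lock at row 5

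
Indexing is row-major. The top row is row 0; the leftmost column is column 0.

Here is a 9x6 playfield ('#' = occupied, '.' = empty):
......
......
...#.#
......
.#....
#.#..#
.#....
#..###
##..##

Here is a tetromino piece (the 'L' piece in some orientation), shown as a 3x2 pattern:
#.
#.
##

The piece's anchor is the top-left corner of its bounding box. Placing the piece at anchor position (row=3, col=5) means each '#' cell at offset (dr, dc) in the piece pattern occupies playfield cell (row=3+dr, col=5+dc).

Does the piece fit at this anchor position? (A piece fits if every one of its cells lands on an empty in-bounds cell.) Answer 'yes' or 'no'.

Check each piece cell at anchor (3, 5):
  offset (0,0) -> (3,5): empty -> OK
  offset (1,0) -> (4,5): empty -> OK
  offset (2,0) -> (5,5): occupied ('#') -> FAIL
  offset (2,1) -> (5,6): out of bounds -> FAIL
All cells valid: no

Answer: no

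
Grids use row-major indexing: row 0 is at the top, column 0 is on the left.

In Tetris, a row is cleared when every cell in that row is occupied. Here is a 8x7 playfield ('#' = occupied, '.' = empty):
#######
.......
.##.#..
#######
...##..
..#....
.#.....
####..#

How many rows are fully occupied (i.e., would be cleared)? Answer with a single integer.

Check each row:
  row 0: 0 empty cells -> FULL (clear)
  row 1: 7 empty cells -> not full
  row 2: 4 empty cells -> not full
  row 3: 0 empty cells -> FULL (clear)
  row 4: 5 empty cells -> not full
  row 5: 6 empty cells -> not full
  row 6: 6 empty cells -> not full
  row 7: 2 empty cells -> not full
Total rows cleared: 2

Answer: 2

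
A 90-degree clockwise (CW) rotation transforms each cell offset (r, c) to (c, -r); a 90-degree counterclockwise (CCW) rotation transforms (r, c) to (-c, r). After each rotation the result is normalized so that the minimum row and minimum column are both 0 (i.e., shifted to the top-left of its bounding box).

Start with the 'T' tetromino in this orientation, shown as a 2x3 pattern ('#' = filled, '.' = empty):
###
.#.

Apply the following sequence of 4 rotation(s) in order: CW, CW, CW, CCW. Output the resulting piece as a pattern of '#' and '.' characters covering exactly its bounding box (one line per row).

Start:
###
.#.
After rotation 1 (CW):
.#
##
.#
After rotation 2 (CW):
.#.
###
After rotation 3 (CW):
#.
##
#.
After rotation 4 (CCW):
.#.
###

Answer: .#.
###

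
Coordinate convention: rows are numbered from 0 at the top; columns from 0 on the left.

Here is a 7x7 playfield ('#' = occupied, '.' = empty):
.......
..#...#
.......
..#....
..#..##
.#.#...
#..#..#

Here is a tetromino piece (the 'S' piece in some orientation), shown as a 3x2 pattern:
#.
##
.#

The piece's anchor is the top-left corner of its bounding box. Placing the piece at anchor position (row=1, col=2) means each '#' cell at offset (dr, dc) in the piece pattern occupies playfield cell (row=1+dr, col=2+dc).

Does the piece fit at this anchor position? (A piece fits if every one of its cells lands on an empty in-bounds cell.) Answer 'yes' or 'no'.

Answer: no

Derivation:
Check each piece cell at anchor (1, 2):
  offset (0,0) -> (1,2): occupied ('#') -> FAIL
  offset (1,0) -> (2,2): empty -> OK
  offset (1,1) -> (2,3): empty -> OK
  offset (2,1) -> (3,3): empty -> OK
All cells valid: no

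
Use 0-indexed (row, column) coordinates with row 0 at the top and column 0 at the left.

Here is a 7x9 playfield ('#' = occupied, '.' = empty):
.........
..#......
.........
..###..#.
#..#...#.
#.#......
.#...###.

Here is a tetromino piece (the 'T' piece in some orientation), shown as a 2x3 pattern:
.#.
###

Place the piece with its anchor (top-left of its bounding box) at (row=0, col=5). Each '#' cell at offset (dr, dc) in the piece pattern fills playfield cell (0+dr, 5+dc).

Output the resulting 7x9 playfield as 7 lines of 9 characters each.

Fill (0+0,5+1) = (0,6)
Fill (0+1,5+0) = (1,5)
Fill (0+1,5+1) = (1,6)
Fill (0+1,5+2) = (1,7)

Answer: ......#..
..#..###.
.........
..###..#.
#..#...#.
#.#......
.#...###.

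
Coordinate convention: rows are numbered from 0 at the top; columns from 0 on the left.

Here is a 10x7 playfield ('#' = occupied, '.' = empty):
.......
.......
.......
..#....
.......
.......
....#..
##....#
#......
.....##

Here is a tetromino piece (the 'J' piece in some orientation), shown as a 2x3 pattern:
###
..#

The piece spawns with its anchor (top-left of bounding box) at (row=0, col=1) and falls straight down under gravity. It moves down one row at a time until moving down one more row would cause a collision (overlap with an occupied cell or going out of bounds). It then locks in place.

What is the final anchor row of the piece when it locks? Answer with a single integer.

Answer: 2

Derivation:
Spawn at (row=0, col=1). Try each row:
  row 0: fits
  row 1: fits
  row 2: fits
  row 3: blocked -> lock at row 2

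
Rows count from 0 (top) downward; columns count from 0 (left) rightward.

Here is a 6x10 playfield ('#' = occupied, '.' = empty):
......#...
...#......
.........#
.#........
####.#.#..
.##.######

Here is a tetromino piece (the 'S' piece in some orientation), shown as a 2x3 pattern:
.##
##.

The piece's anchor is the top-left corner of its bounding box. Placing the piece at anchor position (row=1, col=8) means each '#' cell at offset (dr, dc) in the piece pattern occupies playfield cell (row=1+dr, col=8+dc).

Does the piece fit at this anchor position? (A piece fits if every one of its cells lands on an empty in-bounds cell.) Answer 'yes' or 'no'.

Check each piece cell at anchor (1, 8):
  offset (0,1) -> (1,9): empty -> OK
  offset (0,2) -> (1,10): out of bounds -> FAIL
  offset (1,0) -> (2,8): empty -> OK
  offset (1,1) -> (2,9): occupied ('#') -> FAIL
All cells valid: no

Answer: no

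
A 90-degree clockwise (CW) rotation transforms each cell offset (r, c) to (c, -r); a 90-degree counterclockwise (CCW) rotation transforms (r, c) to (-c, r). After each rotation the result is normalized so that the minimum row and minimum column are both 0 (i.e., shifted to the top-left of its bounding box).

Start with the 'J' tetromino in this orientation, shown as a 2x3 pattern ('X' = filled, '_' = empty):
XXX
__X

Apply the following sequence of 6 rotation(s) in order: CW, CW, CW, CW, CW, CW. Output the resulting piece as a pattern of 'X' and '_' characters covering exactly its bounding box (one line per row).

Answer: X__
XXX

Derivation:
Start:
XXX
__X
After rotation 1 (CW):
_X
_X
XX
After rotation 2 (CW):
X__
XXX
After rotation 3 (CW):
XX
X_
X_
After rotation 4 (CW):
XXX
__X
After rotation 5 (CW):
_X
_X
XX
After rotation 6 (CW):
X__
XXX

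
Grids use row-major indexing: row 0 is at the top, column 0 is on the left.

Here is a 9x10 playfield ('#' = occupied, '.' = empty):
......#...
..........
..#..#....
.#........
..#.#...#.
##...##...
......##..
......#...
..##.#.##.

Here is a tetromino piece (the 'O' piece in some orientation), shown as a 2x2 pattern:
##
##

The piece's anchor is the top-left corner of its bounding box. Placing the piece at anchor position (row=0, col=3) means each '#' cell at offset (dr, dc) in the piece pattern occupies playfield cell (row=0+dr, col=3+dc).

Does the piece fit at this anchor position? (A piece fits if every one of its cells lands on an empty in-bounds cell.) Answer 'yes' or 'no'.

Answer: yes

Derivation:
Check each piece cell at anchor (0, 3):
  offset (0,0) -> (0,3): empty -> OK
  offset (0,1) -> (0,4): empty -> OK
  offset (1,0) -> (1,3): empty -> OK
  offset (1,1) -> (1,4): empty -> OK
All cells valid: yes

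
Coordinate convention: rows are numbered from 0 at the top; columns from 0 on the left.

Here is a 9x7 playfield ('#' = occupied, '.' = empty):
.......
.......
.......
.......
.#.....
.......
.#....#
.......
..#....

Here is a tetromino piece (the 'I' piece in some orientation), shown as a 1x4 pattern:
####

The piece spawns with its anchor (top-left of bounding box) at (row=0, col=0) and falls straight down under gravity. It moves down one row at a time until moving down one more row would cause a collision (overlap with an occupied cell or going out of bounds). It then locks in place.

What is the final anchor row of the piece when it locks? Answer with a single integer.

Answer: 3

Derivation:
Spawn at (row=0, col=0). Try each row:
  row 0: fits
  row 1: fits
  row 2: fits
  row 3: fits
  row 4: blocked -> lock at row 3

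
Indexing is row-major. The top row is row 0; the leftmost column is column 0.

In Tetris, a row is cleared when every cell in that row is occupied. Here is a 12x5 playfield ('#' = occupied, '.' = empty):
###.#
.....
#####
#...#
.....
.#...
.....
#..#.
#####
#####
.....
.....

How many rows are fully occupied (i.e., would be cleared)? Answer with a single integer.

Answer: 3

Derivation:
Check each row:
  row 0: 1 empty cell -> not full
  row 1: 5 empty cells -> not full
  row 2: 0 empty cells -> FULL (clear)
  row 3: 3 empty cells -> not full
  row 4: 5 empty cells -> not full
  row 5: 4 empty cells -> not full
  row 6: 5 empty cells -> not full
  row 7: 3 empty cells -> not full
  row 8: 0 empty cells -> FULL (clear)
  row 9: 0 empty cells -> FULL (clear)
  row 10: 5 empty cells -> not full
  row 11: 5 empty cells -> not full
Total rows cleared: 3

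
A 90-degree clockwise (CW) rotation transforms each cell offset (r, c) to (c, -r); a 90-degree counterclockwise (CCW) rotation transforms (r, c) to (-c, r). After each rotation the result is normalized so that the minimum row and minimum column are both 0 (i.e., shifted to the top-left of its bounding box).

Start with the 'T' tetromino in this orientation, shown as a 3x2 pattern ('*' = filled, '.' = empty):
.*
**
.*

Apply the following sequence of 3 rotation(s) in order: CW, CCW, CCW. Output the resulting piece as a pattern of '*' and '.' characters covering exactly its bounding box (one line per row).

Start:
.*
**
.*
After rotation 1 (CW):
.*.
***
After rotation 2 (CCW):
.*
**
.*
After rotation 3 (CCW):
***
.*.

Answer: ***
.*.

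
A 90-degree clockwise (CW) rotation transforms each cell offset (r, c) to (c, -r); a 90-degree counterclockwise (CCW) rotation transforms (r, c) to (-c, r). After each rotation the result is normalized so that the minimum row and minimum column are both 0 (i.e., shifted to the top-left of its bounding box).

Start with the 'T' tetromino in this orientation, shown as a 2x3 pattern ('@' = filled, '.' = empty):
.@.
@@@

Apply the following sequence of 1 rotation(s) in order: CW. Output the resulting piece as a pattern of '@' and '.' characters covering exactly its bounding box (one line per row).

Answer: @.
@@
@.

Derivation:
Start:
.@.
@@@
After rotation 1 (CW):
@.
@@
@.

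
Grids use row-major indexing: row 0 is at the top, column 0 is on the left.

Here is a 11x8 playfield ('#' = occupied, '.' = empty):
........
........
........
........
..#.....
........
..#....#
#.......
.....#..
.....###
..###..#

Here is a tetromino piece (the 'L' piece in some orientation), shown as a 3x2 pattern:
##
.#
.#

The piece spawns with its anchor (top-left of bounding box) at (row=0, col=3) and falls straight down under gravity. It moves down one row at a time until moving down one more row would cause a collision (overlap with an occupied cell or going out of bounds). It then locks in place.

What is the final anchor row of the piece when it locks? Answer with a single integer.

Answer: 7

Derivation:
Spawn at (row=0, col=3). Try each row:
  row 0: fits
  row 1: fits
  row 2: fits
  row 3: fits
  row 4: fits
  row 5: fits
  row 6: fits
  row 7: fits
  row 8: blocked -> lock at row 7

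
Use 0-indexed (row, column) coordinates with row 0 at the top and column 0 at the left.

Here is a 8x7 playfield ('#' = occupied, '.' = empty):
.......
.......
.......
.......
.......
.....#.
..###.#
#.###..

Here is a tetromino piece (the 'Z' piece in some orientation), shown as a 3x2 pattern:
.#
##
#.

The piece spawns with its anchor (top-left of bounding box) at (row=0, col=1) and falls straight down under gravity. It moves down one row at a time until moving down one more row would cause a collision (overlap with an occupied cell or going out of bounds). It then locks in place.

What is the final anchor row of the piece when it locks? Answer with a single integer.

Answer: 4

Derivation:
Spawn at (row=0, col=1). Try each row:
  row 0: fits
  row 1: fits
  row 2: fits
  row 3: fits
  row 4: fits
  row 5: blocked -> lock at row 4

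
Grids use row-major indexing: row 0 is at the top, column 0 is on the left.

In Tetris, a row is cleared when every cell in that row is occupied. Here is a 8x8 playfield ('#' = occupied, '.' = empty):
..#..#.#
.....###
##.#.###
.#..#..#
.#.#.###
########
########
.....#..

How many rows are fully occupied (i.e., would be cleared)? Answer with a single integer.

Check each row:
  row 0: 5 empty cells -> not full
  row 1: 5 empty cells -> not full
  row 2: 2 empty cells -> not full
  row 3: 5 empty cells -> not full
  row 4: 3 empty cells -> not full
  row 5: 0 empty cells -> FULL (clear)
  row 6: 0 empty cells -> FULL (clear)
  row 7: 7 empty cells -> not full
Total rows cleared: 2

Answer: 2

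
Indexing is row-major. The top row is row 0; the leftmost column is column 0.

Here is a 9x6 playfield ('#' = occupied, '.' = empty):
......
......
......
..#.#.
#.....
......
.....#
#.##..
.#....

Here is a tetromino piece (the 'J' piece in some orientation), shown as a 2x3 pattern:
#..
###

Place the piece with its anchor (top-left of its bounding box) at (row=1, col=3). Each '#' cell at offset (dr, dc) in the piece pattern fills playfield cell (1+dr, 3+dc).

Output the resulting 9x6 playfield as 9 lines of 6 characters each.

Answer: ......
...#..
...###
..#.#.
#.....
......
.....#
#.##..
.#....

Derivation:
Fill (1+0,3+0) = (1,3)
Fill (1+1,3+0) = (2,3)
Fill (1+1,3+1) = (2,4)
Fill (1+1,3+2) = (2,5)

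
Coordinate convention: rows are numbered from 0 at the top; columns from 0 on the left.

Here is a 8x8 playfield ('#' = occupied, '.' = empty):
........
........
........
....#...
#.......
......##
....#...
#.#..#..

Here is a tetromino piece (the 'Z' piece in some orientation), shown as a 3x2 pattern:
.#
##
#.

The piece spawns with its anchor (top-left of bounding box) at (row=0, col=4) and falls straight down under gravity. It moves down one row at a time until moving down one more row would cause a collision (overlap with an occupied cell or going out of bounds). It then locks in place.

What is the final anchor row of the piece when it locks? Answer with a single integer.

Spawn at (row=0, col=4). Try each row:
  row 0: fits
  row 1: blocked -> lock at row 0

Answer: 0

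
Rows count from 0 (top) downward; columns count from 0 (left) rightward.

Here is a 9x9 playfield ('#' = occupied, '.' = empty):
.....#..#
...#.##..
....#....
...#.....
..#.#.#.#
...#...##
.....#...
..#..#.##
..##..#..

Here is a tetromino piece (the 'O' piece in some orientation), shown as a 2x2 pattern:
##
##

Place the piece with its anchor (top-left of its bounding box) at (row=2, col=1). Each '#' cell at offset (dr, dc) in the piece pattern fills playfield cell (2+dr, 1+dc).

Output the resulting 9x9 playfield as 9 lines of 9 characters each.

Answer: .....#..#
...#.##..
.##.#....
.###.....
..#.#.#.#
...#...##
.....#...
..#..#.##
..##..#..

Derivation:
Fill (2+0,1+0) = (2,1)
Fill (2+0,1+1) = (2,2)
Fill (2+1,1+0) = (3,1)
Fill (2+1,1+1) = (3,2)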